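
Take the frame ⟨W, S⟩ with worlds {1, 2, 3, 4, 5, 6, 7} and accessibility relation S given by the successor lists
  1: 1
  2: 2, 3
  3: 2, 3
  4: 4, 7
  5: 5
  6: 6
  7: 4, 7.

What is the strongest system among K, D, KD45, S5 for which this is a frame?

Serial (axiom D): yes — every world has a successor (e.g. 1 S 1).
Euclidean (axiom 5): yes — any two successors of a common world are S-related.
Transitive (axiom 4): yes — every two-step S-path is closed by a direct edge.
Reflexive (axiom T): yes — every world is S-related to itself.
So F validates K, D, KD45, S5. The strongest is S5.

S5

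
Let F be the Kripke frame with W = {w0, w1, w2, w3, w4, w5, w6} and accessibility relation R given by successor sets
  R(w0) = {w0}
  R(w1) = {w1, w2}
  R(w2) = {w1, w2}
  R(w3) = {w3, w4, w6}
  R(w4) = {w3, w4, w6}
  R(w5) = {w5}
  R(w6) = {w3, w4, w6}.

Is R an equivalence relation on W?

Reflexive: yes — every world is R-related to itself.
Symmetric: yes — every pair in R has its reverse in R.
Transitive: yes — every two-step R-path is closed by a direct edge.
So R is an equivalence relation.

Yes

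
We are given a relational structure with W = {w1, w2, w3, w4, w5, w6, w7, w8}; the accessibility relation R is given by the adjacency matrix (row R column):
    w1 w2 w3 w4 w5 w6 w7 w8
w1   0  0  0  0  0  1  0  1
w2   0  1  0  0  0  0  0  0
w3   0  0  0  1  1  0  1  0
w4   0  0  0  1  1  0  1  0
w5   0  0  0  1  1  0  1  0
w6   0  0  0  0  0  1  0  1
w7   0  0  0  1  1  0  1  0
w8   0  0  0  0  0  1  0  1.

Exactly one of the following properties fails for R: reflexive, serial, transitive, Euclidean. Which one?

reflexive

Reflexive: no — w1 is not related to itself.
Serial: yes — every world has a successor (e.g. w1 R w6).
Transitive: yes — every two-step R-path is closed by a direct edge.
Euclidean: yes — any two successors of a common world are R-related.
Only reflexive fails.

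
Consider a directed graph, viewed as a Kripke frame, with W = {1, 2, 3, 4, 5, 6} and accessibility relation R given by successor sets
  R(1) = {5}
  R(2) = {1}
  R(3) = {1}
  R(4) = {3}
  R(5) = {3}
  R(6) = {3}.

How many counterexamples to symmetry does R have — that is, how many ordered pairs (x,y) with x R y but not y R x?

6

Enumerating: (1,5), (2,1), (3,1), (4,3), (5,3), (6,3).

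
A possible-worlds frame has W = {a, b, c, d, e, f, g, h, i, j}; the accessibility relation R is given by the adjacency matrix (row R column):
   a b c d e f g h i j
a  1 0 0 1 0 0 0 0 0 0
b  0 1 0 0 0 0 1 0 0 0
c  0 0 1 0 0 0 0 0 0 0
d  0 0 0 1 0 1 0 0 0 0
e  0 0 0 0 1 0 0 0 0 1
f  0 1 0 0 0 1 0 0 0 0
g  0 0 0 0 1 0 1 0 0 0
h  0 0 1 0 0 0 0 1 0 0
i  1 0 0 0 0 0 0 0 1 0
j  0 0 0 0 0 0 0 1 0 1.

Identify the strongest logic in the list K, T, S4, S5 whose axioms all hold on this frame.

T

Reflexive (axiom T): yes — every world is R-related to itself.
Transitive (axiom 4): no — a R d and d R f, but not a R f.
Euclidean (axiom 5): no — a R d and a R a, but not d R a.
So F validates K, T; S4 would additionally require R to be transitive. The strongest is T.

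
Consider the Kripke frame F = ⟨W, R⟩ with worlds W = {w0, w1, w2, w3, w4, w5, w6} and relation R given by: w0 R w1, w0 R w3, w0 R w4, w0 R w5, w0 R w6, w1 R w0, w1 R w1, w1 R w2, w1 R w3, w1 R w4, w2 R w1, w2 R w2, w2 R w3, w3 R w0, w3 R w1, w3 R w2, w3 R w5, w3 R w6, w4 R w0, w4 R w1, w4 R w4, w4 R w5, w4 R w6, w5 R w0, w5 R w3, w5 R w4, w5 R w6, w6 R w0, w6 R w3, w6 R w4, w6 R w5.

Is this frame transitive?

No

Transitive: no — w0 R w1 and w1 R w2, but not w0 R w2.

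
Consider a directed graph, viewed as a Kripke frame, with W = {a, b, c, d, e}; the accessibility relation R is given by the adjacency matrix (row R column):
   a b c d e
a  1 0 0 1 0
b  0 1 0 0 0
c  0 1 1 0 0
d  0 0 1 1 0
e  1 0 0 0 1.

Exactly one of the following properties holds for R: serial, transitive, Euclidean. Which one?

Serial: yes — every world has a successor (e.g. a R a).
Transitive: no — a R d and d R c, but not a R c.
Euclidean: no — a R d and a R a, but not d R a.
Only serial holds.

serial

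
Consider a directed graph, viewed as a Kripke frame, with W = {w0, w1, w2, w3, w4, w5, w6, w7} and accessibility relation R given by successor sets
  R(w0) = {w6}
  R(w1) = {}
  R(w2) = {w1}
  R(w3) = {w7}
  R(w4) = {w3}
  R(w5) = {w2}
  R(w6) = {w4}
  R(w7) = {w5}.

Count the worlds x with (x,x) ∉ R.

8

Enumerating: w0, w1, w2, w3, w4, w5, w6, w7.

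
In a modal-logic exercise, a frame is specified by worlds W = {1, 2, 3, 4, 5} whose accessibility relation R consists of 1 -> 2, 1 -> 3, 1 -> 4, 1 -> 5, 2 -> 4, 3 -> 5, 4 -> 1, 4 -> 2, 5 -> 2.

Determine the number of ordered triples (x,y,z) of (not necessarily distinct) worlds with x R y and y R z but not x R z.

Enumerating: (1,4,1), (2,4,1), (2,4,2), (3,5,2), (4,1,3), (4,1,4), (4,1,5), (4,2,4), (5,2,4).

9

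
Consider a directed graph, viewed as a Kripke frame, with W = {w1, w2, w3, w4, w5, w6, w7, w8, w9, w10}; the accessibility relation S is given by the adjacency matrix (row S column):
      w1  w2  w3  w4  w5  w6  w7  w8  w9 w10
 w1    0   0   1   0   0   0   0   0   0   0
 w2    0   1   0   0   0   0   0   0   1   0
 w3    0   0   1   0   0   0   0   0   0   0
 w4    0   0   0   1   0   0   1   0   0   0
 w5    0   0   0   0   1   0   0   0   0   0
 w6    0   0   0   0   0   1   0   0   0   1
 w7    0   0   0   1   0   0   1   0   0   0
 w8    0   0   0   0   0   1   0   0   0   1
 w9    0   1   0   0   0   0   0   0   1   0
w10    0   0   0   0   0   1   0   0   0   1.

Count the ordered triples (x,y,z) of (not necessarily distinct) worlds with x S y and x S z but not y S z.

S is Euclidean; there are no such tuples.

0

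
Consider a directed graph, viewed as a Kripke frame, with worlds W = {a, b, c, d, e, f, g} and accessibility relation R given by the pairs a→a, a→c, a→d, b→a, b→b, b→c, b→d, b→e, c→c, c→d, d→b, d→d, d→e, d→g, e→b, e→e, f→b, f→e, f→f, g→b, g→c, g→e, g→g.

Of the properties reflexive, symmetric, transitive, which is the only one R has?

Reflexive: yes — every world is R-related to itself.
Symmetric: no — a R c but not c R a.
Transitive: no — a R d and d R b, but not a R b.
Only reflexive holds.

reflexive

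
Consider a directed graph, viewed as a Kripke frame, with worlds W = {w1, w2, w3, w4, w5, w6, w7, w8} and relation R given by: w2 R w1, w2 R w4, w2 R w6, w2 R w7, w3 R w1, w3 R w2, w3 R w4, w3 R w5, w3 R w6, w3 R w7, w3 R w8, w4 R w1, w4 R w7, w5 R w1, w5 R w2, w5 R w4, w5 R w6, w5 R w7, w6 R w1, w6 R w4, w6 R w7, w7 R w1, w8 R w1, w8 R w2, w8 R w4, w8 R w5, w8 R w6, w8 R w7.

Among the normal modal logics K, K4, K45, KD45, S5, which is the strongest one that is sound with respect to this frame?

K4

Transitive (axiom 4): yes — every two-step R-path is closed by a direct edge.
Euclidean (axiom 5): no — w2 R w1 and w2 R w4, but not w1 R w4.
Serial (axiom D): no — w1 has no R-successor.
Reflexive (axiom T): no — w1 is not related to itself.
So F validates K, K4; K45 would additionally require R to be Euclidean. The strongest is K4.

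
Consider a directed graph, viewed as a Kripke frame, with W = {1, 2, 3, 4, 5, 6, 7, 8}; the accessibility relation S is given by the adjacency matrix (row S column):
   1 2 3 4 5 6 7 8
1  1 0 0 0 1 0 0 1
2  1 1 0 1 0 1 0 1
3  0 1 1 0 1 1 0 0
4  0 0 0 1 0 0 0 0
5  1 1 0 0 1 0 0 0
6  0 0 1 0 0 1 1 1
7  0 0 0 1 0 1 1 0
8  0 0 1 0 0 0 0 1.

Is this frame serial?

Yes

Serial: yes — every world has a successor (e.g. 1 S 1).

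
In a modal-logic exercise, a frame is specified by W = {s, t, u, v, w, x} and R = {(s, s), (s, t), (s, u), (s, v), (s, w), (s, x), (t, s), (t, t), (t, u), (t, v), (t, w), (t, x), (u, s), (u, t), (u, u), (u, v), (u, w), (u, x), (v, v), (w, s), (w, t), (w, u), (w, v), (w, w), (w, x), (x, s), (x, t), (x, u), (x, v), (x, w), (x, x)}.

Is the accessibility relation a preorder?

Yes

Reflexive: yes — every world is R-related to itself.
Transitive: yes — every two-step R-path is closed by a direct edge.
So R is a preorder.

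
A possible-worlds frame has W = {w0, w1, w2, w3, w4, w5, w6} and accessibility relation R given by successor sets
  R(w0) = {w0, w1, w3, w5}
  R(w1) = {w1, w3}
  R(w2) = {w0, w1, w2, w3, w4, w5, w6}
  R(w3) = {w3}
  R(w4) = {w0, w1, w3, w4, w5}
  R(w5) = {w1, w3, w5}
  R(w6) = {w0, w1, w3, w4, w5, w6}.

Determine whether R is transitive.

Yes

Transitive: yes — every two-step R-path is closed by a direct edge.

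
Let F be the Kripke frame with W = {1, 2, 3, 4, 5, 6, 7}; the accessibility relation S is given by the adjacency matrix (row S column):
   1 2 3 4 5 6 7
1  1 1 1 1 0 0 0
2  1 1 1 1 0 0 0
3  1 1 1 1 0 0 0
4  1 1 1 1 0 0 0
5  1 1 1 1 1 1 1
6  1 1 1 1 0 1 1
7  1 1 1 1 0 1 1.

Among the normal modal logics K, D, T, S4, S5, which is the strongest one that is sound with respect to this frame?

Serial (axiom D): yes — every world has a successor (e.g. 1 S 1).
Reflexive (axiom T): yes — every world is S-related to itself.
Transitive (axiom 4): yes — every two-step S-path is closed by a direct edge.
Euclidean (axiom 5): no — 5 S 1 and 5 S 6, but not 1 S 6.
So F validates K, D, T, S4; S5 would additionally require S to be Euclidean. The strongest is S4.

S4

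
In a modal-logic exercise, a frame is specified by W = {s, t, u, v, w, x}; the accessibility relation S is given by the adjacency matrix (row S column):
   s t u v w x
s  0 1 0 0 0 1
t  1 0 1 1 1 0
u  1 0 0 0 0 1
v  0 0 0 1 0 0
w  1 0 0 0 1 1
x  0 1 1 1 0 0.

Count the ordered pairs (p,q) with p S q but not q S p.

9

Enumerating: (s,x), (t,u), (t,v), (t,w), (u,s), (w,s), (w,x), (x,t), (x,v).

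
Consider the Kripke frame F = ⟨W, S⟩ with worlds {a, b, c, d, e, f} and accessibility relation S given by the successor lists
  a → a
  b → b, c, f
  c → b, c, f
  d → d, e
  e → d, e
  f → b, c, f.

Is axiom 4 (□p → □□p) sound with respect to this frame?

By correspondence theory, 4 is valid on a frame iff S is transitive.
Transitive: yes — every two-step S-path is closed by a direct edge.

Yes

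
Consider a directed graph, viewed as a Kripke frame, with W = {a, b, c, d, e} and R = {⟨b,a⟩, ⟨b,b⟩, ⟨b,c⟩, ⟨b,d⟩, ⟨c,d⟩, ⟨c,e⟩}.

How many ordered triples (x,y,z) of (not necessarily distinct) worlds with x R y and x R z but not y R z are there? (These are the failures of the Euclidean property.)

15

Enumerating: (b,a,a), (b,a,b), (b,a,c), (b,a,d), (b,c,a), (b,c,b), (b,c,c), (b,d,a), (b,d,b), (b,d,c), (b,d,d), (c,d,d), (c,d,e), (c,e,d), (c,e,e).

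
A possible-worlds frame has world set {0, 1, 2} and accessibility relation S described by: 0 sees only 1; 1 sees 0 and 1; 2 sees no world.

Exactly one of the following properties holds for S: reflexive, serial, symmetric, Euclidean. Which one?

symmetric

Reflexive: no — 0 is not related to itself.
Serial: no — 2 has no S-successor.
Symmetric: yes — every pair in S has its reverse in S.
Euclidean: no — 1 S 0 and 1 S 0, but not 0 S 0.
Only symmetric holds.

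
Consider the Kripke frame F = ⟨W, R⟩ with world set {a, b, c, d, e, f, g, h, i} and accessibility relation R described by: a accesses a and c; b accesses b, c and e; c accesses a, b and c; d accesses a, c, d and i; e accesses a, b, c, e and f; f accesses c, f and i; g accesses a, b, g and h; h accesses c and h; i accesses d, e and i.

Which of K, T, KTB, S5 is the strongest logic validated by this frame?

Reflexive (axiom T): yes — every world is R-related to itself.
Symmetric (axiom B): no — d R a but not a R d.
Euclidean (axiom 5): no — b R c and b R e, but not c R e.
So F validates K, T; KTB would additionally require R to be symmetric. The strongest is T.

T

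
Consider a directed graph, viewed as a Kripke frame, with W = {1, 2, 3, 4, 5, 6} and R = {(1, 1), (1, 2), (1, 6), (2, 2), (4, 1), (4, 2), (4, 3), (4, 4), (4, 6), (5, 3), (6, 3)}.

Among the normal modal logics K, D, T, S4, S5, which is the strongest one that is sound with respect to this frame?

Serial (axiom D): no — 3 has no R-successor.
Reflexive (axiom T): no — 3 is not related to itself.
Transitive (axiom 4): no — 1 R 6 and 6 R 3, but not 1 R 3.
Euclidean (axiom 5): no — 1 R 2 and 1 R 6, but not 2 R 6.
So F validates K; D would additionally require R to be serial. The strongest is K.

K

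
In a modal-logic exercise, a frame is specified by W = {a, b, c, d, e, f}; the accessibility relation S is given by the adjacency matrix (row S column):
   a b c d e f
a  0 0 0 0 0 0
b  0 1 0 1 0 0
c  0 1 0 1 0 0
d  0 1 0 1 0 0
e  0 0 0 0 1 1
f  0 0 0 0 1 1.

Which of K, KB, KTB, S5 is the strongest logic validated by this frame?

Symmetric (axiom B): no — c S b but not b S c.
Reflexive (axiom T): no — a is not related to itself.
Euclidean (axiom 5): yes — any two successors of a common world are S-related.
So F validates K; KB would additionally require S to be symmetric. The strongest is K.

K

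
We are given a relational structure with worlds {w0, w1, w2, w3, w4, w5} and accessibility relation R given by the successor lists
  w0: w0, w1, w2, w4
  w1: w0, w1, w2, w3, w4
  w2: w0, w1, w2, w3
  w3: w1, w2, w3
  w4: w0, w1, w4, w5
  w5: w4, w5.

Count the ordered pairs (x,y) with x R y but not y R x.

0

R is symmetric; there are no such tuples.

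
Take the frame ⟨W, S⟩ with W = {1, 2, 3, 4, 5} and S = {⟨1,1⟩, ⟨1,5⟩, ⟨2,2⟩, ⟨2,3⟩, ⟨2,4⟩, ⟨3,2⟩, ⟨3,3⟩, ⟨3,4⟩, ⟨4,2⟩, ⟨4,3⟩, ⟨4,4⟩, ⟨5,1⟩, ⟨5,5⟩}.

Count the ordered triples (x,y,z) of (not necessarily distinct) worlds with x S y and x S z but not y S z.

0

S is Euclidean; there are no such tuples.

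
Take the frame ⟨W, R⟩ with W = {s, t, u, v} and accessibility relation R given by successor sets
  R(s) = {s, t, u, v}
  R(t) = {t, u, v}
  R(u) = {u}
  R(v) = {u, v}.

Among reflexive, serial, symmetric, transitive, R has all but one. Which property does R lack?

symmetric

Reflexive: yes — every world is R-related to itself.
Serial: yes — every world has a successor (e.g. s R s).
Symmetric: no — s R t but not t R s.
Transitive: yes — every two-step R-path is closed by a direct edge.
Only symmetric fails.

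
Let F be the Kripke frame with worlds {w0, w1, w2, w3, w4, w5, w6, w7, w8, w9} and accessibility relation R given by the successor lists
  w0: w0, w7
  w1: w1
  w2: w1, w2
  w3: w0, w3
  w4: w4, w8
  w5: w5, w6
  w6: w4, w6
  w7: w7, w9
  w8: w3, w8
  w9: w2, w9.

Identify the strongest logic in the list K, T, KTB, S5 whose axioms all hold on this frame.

Reflexive (axiom T): yes — every world is R-related to itself.
Symmetric (axiom B): no — w0 R w7 but not w7 R w0.
Euclidean (axiom 5): no — w0 R w7 and w0 R w0, but not w7 R w0.
So F validates K, T; KTB would additionally require R to be symmetric. The strongest is T.

T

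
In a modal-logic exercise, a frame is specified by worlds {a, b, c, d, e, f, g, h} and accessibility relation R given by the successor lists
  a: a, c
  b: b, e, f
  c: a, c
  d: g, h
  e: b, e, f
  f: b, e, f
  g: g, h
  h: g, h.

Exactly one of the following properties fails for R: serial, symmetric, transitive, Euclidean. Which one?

symmetric

Serial: yes — every world has a successor (e.g. a R a).
Symmetric: no — d R g but not g R d.
Transitive: yes — every two-step R-path is closed by a direct edge.
Euclidean: yes — any two successors of a common world are R-related.
Only symmetric fails.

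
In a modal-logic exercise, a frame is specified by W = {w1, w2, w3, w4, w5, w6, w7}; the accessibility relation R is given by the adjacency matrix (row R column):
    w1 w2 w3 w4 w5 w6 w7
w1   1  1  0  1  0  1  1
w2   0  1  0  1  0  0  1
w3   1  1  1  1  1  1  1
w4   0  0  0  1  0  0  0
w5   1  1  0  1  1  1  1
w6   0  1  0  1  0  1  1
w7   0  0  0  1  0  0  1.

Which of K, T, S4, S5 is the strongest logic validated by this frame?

S4

Reflexive (axiom T): yes — every world is R-related to itself.
Transitive (axiom 4): yes — every two-step R-path is closed by a direct edge.
Euclidean (axiom 5): no — w1 R w2 and w1 R w6, but not w2 R w6.
So F validates K, T, S4; S5 would additionally require R to be Euclidean. The strongest is S4.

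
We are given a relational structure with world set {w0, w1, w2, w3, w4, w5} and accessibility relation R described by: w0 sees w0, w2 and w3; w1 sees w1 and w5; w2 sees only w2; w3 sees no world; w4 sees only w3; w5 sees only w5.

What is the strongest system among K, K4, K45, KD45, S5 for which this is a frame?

Transitive (axiom 4): yes — every two-step R-path is closed by a direct edge.
Euclidean (axiom 5): no — w0 R w2 and w0 R w3, but not w2 R w3.
Serial (axiom D): no — w3 has no R-successor.
Reflexive (axiom T): no — w3 is not related to itself.
So F validates K, K4; K45 would additionally require R to be Euclidean. The strongest is K4.

K4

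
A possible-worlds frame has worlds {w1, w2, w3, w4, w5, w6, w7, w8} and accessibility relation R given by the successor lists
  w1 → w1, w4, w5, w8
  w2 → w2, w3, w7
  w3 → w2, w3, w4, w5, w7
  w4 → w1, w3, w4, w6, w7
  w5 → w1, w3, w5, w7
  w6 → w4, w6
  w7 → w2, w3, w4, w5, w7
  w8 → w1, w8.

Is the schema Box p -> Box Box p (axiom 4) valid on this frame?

By correspondence theory, 4 is valid on a frame iff R is transitive.
Transitive: no — w1 R w4 and w4 R w3, but not w1 R w3.

No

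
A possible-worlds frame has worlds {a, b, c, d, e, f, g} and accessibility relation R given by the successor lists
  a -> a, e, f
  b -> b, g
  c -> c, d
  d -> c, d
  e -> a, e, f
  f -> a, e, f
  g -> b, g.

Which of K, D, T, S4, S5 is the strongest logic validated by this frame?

Serial (axiom D): yes — every world has a successor (e.g. a R a).
Reflexive (axiom T): yes — every world is R-related to itself.
Transitive (axiom 4): yes — every two-step R-path is closed by a direct edge.
Euclidean (axiom 5): yes — any two successors of a common world are R-related.
So F validates K, D, T, S4, S5. The strongest is S5.

S5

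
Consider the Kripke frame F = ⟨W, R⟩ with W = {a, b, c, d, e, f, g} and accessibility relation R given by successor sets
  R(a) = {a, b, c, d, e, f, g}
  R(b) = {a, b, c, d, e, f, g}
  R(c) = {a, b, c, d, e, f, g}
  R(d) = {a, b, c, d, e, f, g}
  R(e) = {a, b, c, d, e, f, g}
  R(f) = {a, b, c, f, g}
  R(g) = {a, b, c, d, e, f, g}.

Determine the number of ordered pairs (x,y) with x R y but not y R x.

Enumerating: (d,f), (e,f).

2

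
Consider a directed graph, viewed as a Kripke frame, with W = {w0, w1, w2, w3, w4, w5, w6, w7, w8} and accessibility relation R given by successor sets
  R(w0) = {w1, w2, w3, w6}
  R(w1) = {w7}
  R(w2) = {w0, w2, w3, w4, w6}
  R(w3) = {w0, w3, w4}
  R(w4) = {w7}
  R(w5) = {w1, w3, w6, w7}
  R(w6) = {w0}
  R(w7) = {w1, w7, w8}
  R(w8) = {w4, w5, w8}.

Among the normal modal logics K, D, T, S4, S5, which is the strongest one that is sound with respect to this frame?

D

Serial (axiom D): yes — every world has a successor (e.g. w0 R w1).
Reflexive (axiom T): no — w0 is not related to itself.
Transitive (axiom 4): no — w0 R w1 and w1 R w7, but not w0 R w7.
Euclidean (axiom 5): no — w0 R w1 and w0 R w2, but not w1 R w2.
So F validates K, D; T would additionally require R to be reflexive. The strongest is D.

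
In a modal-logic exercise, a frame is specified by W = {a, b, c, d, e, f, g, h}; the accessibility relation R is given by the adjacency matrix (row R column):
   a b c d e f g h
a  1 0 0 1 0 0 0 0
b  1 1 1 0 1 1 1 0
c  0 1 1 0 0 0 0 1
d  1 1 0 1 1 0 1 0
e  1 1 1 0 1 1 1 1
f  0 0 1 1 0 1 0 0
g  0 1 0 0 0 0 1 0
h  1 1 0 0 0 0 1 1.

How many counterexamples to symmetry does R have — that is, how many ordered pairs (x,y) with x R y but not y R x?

Enumerating: (b,a), (b,f), (c,h), (d,b), (d,e), (d,g), (e,a), (e,c), (e,f), (e,g), (e,h), (f,c), (f,d), (h,a), (h,b), (h,g).

16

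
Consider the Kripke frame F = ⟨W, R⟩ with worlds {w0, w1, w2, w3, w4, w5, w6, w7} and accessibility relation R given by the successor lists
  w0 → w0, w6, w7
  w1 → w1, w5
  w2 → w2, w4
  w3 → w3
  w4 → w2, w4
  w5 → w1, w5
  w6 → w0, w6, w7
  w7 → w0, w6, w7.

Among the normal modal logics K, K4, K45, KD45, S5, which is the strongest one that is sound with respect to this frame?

Transitive (axiom 4): yes — every two-step R-path is closed by a direct edge.
Euclidean (axiom 5): yes — any two successors of a common world are R-related.
Serial (axiom D): yes — every world has a successor (e.g. w0 R w0).
Reflexive (axiom T): yes — every world is R-related to itself.
So F validates K, K4, K45, KD45, S5. The strongest is S5.

S5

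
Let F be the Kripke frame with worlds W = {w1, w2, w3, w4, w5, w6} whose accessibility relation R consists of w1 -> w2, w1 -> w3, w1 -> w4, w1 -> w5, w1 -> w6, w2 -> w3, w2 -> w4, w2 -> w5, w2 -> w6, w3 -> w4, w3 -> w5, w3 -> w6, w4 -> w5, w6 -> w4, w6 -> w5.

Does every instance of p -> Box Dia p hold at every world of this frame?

By correspondence theory, B is valid on a frame iff R is symmetric.
Symmetric: no — w1 R w2 but not w2 R w1.

No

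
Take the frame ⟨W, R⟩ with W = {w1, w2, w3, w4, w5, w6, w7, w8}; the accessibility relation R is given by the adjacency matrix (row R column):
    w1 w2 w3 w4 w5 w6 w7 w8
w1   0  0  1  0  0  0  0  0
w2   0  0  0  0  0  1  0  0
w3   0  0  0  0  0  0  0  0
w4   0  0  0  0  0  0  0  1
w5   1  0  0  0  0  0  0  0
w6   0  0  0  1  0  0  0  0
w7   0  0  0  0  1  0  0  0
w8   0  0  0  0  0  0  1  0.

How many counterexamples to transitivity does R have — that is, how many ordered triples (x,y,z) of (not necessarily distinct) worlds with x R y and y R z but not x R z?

6

Enumerating: (w2,w6,w4), (w4,w8,w7), (w5,w1,w3), (w6,w4,w8), (w7,w5,w1), (w8,w7,w5).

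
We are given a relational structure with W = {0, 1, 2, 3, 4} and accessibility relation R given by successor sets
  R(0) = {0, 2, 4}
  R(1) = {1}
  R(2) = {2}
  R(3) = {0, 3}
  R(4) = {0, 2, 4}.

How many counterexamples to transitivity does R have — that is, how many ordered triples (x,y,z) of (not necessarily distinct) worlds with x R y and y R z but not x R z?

Enumerating: (3,0,2), (3,0,4).

2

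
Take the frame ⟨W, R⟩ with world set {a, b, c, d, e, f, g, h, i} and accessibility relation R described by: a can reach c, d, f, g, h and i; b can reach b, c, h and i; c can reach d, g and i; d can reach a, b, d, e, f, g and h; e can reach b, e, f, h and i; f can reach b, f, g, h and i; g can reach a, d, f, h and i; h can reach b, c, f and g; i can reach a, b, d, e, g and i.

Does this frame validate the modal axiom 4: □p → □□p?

By correspondence theory, 4 is valid on a frame iff R is transitive.
Transitive: no — a R d and d R b, but not a R b.

No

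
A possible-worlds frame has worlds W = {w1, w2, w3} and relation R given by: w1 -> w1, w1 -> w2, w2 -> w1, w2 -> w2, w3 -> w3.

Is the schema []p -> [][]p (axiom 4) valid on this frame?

The schema 4 characterises exactly the transitive frames.
Transitive: yes — every two-step R-path is closed by a direct edge.

Yes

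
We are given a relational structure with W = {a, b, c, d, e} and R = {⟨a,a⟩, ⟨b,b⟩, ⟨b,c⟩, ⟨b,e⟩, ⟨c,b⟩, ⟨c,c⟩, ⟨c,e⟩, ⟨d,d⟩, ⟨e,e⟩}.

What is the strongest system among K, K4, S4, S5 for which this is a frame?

S4

Transitive (axiom 4): yes — every two-step R-path is closed by a direct edge.
Reflexive (axiom T): yes — every world is R-related to itself.
Euclidean (axiom 5): no — b R e and b R c, but not e R c.
So F validates K, K4, S4; S5 would additionally require R to be Euclidean. The strongest is S4.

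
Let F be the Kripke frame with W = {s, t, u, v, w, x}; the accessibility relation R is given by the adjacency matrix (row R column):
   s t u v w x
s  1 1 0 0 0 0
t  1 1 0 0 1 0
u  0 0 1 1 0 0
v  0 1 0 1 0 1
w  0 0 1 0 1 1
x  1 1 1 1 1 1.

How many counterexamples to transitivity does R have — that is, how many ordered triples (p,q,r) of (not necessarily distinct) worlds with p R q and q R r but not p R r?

14

Enumerating: (s,t,w), (t,w,u), (t,w,x), (u,v,t), (u,v,x), (v,t,s), (v,t,w), (v,x,s), (v,x,u), (v,x,w), (w,u,v), (w,x,s), (w,x,t), (w,x,v).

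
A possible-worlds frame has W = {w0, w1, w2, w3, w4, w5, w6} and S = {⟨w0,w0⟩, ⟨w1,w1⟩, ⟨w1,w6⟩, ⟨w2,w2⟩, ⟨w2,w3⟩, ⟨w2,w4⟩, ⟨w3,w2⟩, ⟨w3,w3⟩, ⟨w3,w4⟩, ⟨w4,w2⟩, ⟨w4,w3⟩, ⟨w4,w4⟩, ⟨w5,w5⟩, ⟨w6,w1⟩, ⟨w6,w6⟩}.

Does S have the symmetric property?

Symmetric: yes — every pair in S has its reverse in S.

Yes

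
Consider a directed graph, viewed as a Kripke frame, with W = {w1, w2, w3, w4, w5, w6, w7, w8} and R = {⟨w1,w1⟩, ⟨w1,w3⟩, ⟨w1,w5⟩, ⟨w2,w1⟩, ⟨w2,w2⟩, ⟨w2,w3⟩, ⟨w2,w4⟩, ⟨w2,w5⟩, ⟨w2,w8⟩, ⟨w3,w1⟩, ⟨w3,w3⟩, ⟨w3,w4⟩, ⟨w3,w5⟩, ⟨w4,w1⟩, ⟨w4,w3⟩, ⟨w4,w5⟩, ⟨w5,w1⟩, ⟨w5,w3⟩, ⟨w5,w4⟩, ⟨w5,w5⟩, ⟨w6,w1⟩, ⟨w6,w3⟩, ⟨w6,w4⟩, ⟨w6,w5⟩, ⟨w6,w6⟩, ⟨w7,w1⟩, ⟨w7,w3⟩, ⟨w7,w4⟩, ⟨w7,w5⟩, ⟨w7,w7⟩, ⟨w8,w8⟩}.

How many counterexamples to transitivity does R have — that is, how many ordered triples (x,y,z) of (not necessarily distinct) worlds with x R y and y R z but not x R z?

Enumerating: (w1,w3,w4), (w1,w5,w4), (w4,w3,w4), (w4,w5,w4).

4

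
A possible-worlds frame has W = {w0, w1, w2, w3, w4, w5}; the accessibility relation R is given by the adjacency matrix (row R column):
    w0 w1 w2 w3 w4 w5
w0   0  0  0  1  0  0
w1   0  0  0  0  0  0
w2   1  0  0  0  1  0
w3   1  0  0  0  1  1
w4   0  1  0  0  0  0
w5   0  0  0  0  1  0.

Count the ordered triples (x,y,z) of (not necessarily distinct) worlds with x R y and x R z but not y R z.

Enumerating: (w0,w3,w3), (w2,w0,w0), (w2,w0,w4), (w2,w4,w0), (w2,w4,w4), (w3,w0,w0), (w3,w0,w4), (w3,w0,w5), (w3,w4,w0), (w3,w4,w4), (w3,w4,w5), (w3,w5,w0), (w3,w5,w5), (w4,w1,w1), (w5,w4,w4).

15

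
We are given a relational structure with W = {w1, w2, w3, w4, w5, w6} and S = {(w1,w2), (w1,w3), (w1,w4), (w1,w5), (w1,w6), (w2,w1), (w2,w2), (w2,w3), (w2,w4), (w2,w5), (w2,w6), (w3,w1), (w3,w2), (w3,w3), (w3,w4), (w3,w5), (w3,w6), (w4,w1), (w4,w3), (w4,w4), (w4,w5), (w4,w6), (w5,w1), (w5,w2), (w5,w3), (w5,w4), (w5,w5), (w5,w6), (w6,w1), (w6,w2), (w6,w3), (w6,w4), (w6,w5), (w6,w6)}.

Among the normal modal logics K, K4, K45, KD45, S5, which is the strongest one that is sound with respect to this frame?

K

Transitive (axiom 4): no — w4 S w1 and w1 S w2, but not w4 S w2.
Euclidean (axiom 5): no — w1 S w4 and w1 S w2, but not w4 S w2.
Serial (axiom D): yes — every world has a successor (e.g. w1 S w2).
Reflexive (axiom T): no — w1 is not related to itself.
So F validates K; K4 would additionally require S to be transitive. The strongest is K.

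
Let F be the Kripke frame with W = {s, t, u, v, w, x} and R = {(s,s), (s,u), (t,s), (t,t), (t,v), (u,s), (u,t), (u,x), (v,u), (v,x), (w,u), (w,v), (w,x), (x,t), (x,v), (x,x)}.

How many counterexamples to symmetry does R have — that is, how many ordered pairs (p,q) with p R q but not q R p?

9

Enumerating: (t,s), (t,v), (u,t), (u,x), (v,u), (w,u), (w,v), (w,x), (x,t).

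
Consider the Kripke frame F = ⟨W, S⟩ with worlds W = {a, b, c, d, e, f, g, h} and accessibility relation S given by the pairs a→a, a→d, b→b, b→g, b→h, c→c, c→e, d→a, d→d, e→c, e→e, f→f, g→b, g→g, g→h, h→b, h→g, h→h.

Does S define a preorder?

Reflexive: yes — every world is S-related to itself.
Transitive: yes — every two-step S-path is closed by a direct edge.
So S is a preorder.

Yes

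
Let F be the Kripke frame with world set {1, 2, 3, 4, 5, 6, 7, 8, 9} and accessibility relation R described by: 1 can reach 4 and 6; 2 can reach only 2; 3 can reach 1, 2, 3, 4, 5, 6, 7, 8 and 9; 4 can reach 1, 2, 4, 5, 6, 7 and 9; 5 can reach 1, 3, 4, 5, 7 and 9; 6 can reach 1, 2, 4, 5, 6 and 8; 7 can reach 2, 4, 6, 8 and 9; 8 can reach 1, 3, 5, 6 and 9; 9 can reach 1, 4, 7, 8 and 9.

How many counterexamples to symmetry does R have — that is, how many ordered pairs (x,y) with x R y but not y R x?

18

Enumerating: (3,1), (3,2), (3,4), (3,6), (3,7), (3,9), (4,2), (5,1), (5,7), (5,9), (6,2), (6,5), (7,2), (7,6), (7,8), (8,1), (8,5), (9,1).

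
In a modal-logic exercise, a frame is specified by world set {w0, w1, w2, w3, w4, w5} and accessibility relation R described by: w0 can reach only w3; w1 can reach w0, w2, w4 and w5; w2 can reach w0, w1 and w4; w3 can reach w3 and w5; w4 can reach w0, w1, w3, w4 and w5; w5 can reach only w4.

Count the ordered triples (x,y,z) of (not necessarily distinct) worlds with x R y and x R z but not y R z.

29

Enumerating: (w1,w0,w0), (w1,w0,w2), (w1,w0,w4), (w1,w0,w5), (w1,w2,w2), (w1,w2,w5), (w1,w4,w2), (w1,w5,w0), (w1,w5,w2), (w1,w5,w5), (w2,w0,w0), (w2,w0,w1), … and 17 more.
Total: 29.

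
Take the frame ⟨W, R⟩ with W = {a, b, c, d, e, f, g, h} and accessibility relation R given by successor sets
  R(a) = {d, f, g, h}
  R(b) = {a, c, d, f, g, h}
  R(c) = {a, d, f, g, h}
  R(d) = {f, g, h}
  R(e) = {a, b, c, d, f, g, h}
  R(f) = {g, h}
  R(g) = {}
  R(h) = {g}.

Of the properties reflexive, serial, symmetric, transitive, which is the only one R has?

Reflexive: no — a is not related to itself.
Serial: no — g has no R-successor.
Symmetric: no — a R d but not d R a.
Transitive: yes — every two-step R-path is closed by a direct edge.
Only transitive holds.

transitive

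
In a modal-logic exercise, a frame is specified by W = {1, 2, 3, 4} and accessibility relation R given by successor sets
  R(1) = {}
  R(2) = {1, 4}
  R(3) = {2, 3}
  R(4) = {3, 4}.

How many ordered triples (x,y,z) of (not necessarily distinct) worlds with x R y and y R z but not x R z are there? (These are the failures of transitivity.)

Enumerating: (2,4,3), (3,2,1), (3,2,4), (4,3,2).

4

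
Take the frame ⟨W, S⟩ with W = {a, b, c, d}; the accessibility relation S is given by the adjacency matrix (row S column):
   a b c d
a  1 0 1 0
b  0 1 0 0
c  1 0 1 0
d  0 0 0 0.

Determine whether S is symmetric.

Yes

Symmetric: yes — every pair in S has its reverse in S.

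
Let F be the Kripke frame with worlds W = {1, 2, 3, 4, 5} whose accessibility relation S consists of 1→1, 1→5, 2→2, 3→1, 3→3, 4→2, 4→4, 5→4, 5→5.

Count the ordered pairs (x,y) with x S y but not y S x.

4

Enumerating: (1,5), (3,1), (4,2), (5,4).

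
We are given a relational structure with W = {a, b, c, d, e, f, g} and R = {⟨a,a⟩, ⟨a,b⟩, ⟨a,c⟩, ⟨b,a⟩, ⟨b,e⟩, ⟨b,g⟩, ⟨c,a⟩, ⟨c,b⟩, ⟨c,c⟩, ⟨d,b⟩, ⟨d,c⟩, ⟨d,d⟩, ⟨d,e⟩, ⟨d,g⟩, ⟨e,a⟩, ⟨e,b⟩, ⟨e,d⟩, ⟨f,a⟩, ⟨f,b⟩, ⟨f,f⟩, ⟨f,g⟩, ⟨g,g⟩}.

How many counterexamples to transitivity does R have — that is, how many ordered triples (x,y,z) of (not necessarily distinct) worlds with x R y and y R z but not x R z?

19

Enumerating: (a,b,e), (a,b,g), (b,a,b), (b,a,c), (b,e,b), (b,e,d), (c,b,e), (c,b,g), (d,b,a), (d,c,a), (d,e,a), (e,a,c), … and 7 more.
Total: 19.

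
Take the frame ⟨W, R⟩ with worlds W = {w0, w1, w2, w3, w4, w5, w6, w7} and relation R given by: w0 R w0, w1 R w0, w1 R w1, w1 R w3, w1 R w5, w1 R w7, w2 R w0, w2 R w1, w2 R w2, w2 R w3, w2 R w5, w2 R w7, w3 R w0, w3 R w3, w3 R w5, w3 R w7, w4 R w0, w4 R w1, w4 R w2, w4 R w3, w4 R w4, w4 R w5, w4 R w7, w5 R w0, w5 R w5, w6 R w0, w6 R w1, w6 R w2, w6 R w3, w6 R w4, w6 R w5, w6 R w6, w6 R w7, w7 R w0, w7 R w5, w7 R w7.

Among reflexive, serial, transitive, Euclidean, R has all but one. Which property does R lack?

Euclidean

Reflexive: yes — every world is R-related to itself.
Serial: yes — every world has a successor (e.g. w0 R w0).
Transitive: yes — every two-step R-path is closed by a direct edge.
Euclidean: no — w1 R w0 and w1 R w3, but not w0 R w3.
Only Euclidean fails.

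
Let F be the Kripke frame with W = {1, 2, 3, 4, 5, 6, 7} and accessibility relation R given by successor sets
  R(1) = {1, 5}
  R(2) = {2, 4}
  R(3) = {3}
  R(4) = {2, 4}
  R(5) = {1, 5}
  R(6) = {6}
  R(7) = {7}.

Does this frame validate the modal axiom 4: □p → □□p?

Yes

By correspondence theory, 4 is valid on a frame iff R is transitive.
Transitive: yes — every two-step R-path is closed by a direct edge.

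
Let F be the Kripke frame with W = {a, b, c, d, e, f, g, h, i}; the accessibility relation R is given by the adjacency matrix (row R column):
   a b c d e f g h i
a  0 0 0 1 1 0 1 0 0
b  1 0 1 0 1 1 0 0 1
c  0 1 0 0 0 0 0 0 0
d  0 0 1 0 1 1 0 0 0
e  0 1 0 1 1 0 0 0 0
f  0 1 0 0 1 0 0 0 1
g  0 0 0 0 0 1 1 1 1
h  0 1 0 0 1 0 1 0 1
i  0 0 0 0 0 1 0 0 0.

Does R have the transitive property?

Transitive: no — a R d and d R c, but not a R c.

No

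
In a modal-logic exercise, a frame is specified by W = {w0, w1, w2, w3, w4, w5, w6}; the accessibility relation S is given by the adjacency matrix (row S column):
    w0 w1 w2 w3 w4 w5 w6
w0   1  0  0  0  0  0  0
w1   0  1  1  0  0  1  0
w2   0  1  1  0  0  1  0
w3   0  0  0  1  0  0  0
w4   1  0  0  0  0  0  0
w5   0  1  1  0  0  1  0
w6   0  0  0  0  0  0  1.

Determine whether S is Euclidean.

Euclidean: yes — any two successors of a common world are S-related.

Yes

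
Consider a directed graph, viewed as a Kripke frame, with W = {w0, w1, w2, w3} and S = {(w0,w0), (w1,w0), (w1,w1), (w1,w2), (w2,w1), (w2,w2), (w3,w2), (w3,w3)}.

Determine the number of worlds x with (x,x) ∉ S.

0

S is reflexive; there are no such worlds.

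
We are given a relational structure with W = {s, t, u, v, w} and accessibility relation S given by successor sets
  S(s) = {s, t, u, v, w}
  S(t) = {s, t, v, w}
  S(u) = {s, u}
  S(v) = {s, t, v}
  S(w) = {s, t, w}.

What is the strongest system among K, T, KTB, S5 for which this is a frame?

Reflexive (axiom T): yes — every world is S-related to itself.
Symmetric (axiom B): yes — every pair in S has its reverse in S.
Euclidean (axiom 5): no — s S t and s S u, but not t S u.
So F validates K, T, KTB; S5 would additionally require S to be Euclidean. The strongest is KTB.

KTB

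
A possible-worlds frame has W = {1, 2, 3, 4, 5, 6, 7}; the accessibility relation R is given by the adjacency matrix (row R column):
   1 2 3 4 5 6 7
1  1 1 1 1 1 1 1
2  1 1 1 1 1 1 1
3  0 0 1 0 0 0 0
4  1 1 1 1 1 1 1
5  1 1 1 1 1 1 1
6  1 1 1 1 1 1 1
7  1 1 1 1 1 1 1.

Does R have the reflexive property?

Yes

Reflexive: yes — every world is R-related to itself.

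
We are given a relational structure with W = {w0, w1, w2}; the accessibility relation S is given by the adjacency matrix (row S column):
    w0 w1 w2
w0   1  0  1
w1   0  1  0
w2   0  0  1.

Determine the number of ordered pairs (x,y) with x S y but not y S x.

Enumerating: (w0,w2).

1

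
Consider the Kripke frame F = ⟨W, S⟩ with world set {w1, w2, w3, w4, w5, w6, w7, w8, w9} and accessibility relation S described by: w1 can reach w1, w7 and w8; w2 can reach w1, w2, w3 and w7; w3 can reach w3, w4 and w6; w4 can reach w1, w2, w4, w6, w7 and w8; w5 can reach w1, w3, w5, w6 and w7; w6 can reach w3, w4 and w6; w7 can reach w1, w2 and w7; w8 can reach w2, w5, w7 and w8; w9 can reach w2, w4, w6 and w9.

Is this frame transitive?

Transitive: no — w1 S w7 and w7 S w2, but not w1 S w2.

No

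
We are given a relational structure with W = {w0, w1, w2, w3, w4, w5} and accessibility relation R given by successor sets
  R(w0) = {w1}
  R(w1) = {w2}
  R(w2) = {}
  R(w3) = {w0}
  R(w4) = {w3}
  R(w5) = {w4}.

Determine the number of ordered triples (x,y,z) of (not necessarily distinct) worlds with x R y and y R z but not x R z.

Enumerating: (w0,w1,w2), (w3,w0,w1), (w4,w3,w0), (w5,w4,w3).

4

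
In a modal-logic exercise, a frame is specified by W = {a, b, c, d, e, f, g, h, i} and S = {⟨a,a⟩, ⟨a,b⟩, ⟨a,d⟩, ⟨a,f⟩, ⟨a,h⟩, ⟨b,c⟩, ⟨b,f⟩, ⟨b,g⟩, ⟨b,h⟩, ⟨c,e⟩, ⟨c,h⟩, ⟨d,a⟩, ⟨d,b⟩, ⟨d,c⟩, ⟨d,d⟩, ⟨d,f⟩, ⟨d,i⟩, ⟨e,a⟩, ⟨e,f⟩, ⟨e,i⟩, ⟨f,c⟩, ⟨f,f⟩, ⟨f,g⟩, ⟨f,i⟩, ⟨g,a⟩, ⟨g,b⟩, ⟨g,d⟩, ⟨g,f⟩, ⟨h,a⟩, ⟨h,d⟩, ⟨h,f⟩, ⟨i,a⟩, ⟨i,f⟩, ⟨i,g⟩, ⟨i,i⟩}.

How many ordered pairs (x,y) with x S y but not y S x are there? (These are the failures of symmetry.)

21

Enumerating: (a,b), (a,f), (b,c), (b,f), (b,h), (c,e), (c,h), (d,b), (d,c), (d,f), (d,i), (e,a), … and 9 more.
Total: 21.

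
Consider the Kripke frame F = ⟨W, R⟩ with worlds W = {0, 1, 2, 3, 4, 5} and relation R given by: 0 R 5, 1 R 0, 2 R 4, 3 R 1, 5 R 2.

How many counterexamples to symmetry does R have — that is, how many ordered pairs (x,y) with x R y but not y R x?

5

Enumerating: (0,5), (1,0), (2,4), (3,1), (5,2).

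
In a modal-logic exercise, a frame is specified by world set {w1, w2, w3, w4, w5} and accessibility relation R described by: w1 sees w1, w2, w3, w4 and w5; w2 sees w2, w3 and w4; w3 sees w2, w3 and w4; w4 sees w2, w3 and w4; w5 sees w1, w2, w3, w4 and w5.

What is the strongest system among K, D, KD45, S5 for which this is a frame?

D

Serial (axiom D): yes — every world has a successor (e.g. w1 R w1).
Euclidean (axiom 5): no — w1 R w2 and w1 R w5, but not w2 R w5.
Transitive (axiom 4): yes — every two-step R-path is closed by a direct edge.
Reflexive (axiom T): yes — every world is R-related to itself.
So F validates K, D; KD45 would additionally require R to be Euclidean. The strongest is D.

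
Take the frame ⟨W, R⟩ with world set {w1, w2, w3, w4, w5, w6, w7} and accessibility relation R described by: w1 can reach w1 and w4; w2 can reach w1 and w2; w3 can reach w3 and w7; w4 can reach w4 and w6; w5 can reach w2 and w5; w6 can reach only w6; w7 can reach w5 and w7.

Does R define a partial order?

Reflexive: yes — every world is R-related to itself.
Transitive: no — w1 R w4 and w4 R w6, but not w1 R w6.
Antisymmetric: yes — no distinct pair is related both ways.
So R is not a partial order.

No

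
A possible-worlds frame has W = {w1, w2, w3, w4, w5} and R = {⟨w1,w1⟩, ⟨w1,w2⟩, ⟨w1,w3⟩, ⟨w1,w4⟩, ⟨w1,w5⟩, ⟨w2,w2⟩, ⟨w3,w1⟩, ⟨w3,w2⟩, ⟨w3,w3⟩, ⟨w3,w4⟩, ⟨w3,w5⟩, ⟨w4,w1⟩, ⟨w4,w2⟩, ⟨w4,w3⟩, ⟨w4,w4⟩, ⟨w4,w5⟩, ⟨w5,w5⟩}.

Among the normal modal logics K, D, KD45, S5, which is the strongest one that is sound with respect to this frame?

D

Serial (axiom D): yes — every world has a successor (e.g. w1 R w1).
Euclidean (axiom 5): no — w1 R w2 and w1 R w3, but not w2 R w3.
Transitive (axiom 4): yes — every two-step R-path is closed by a direct edge.
Reflexive (axiom T): yes — every world is R-related to itself.
So F validates K, D; KD45 would additionally require R to be Euclidean. The strongest is D.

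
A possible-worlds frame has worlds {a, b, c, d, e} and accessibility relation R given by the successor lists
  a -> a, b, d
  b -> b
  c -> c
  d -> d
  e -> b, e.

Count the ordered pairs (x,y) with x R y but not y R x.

3

Enumerating: (a,b), (a,d), (e,b).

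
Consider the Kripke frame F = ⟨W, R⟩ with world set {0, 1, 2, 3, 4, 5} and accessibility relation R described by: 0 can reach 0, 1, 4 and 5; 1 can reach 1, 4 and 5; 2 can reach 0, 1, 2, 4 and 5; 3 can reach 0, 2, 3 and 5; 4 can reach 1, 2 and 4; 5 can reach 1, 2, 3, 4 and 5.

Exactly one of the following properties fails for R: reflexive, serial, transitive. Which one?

Reflexive: yes — every world is R-related to itself.
Serial: yes — every world has a successor (e.g. 0 R 0).
Transitive: no — 0 R 4 and 4 R 2, but not 0 R 2.
Only transitive fails.

transitive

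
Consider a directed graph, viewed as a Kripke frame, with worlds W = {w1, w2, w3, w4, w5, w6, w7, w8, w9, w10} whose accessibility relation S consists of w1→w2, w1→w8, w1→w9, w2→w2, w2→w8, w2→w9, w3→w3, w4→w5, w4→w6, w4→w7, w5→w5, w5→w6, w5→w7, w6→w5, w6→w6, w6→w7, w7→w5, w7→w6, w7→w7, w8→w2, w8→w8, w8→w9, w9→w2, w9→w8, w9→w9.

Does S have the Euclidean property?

Euclidean: yes — any two successors of a common world are S-related.

Yes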